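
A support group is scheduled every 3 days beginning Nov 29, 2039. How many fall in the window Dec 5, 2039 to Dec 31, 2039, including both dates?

Occurrences land 3·i days after Nov 29, 2039 for i = 0, 1, 2, …
Dec 5, 2039 is 6 days after the start; 6 ÷ 3 = 2 remainder 0. First occurrence in the window: #3 on Dec 5, 2039 (2×3 = 6 days in).
Dec 31, 2039 is 32 days after the start; 32 ÷ 3 = 10 remainder 2. Last occurrence in the window: #11 on Dec 29, 2039.
Occurrences #3 through #11: 9 in total.

9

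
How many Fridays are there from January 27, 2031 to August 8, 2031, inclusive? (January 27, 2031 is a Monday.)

January 27, 2031 is a Monday; the first Friday on or after it is January 31, 2031 (4 days later).
From January 31, 2031 to August 8, 2031: 0 + 28 + 31 + 30 + 31 + 30 + 31 + 8 = 189 days (rest of January, February, March, April, May, June, July, August).
189 ÷ 7 = 27 full weeks with remainder 0, so 27 more Fridays after the first → 28.

28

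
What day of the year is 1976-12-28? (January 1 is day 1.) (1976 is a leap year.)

363

Days in months before December: 31 + 29 + 31 + 30 + 31 + 30 + 31 + 31 + 30 + 31 + 30 = 335.
Plus 28 days into December → day 363.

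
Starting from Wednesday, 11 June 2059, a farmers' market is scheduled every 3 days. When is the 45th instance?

21 October 2059

The 45th occurrence is 44 intervals after the first: 44 × 3 = 132 days after 11 June 2059.
June has 30 days — 19 days to the end of June leaves 113.
July has 31 days (82 left).
August has 31 days (51 left).
September has 30 days (21 left).
21 days into October → 21 October 2059.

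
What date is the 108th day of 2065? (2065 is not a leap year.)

April 18, 2065

January has 31 days (108 − 31 = 77 remain).
February has 28 days (77 − 28 = 49 remain).
March has 31 days (49 − 31 = 18 remain).
18 into April → April 18.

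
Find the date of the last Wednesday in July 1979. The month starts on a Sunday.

25 July 1979

July 1979 begins on a Sunday, so the first Wednesday is July 4 (3 days later).
July 1979 has 31 days. Adding weeks: 4, 11, 18, 25 — the last one ≤ 31 is the 25th.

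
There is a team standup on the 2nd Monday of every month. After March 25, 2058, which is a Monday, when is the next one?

April 8, 2058

March 2058 starts on a Friday; its first Monday is the 4th, so the 2nd Monday is the 11th — March 11, 2058.
That is not after March 25, 2058, so look at April 2058.
April 2058 starts on a Monday; its first Monday is the 1st, so the 2nd Monday is the 8th — April 8, 2058.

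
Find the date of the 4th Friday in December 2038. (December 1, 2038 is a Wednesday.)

2038-12-24

December 2038 begins on a Wednesday, so the first Friday is December 3 (2 days later).
The 4th Friday is 3 weeks later: 3 + 21 = 24.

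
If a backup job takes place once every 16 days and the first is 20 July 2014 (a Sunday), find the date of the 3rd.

21 August 2014

The 3rd occurrence is 2 intervals after the first: 2 × 16 = 32 days after 20 July 2014.
July has 31 days — 11 days to the end of July leaves 21.
21 days into August → 21 August 2014.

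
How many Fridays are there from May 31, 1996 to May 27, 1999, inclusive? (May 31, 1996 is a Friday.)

May 31, 1996 is a Friday; the first Friday on or after it is May 31, 1996.
From May 31, 1996 to May 27, 1999: 214 + 365 + 365 + 147 = 1091 days (rest of 1996, 1997, 1998, to May 27, 1999 in 1999).
1091 ÷ 7 = 155 full weeks with remainder 6, so 155 more Fridays after the first → 156.

156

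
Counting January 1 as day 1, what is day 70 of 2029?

11 March 2029

January has 31 days (70 − 31 = 39 remain).
February has 28 days (39 − 28 = 11 remain).
11 into March → March 11.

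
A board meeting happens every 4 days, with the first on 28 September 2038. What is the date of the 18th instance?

The 18th occurrence is 17 intervals after the first: 17 × 4 = 68 days after 28 September 2038.
September has 30 days — 2 days to the end of September leaves 66.
October has 31 days (35 left).
November has 30 days (5 left).
5 days into December → 5 December 2038.

5 December 2038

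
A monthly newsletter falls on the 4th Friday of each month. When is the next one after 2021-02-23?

2021-02-26

February 2021 starts on a Monday; its first Friday is the 5th, so the 4th Friday is the 26th — 2021-02-26.
2021-02-26 is after 2021-02-23, so that is the next one.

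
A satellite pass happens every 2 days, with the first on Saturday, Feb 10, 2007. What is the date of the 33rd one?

Apr 15, 2007

The 33rd occurrence is 32 intervals after the first: 32 × 2 = 64 days after Feb 10, 2007.
Feb has 28 days — 18 days to the end of Feb leaves 46.
Mar has 31 days (15 left).
15 days into Apr → Apr 15, 2007.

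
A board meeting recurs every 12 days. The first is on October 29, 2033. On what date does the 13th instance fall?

The 13th occurrence is 12 intervals after the first: 12 × 12 = 144 days after October 29, 2033.
October has 31 days — 2 days to the end of October leaves 142.
November has 30 days (112 left).
December has 31 days (81 left).
January has 31 days (50 left).
February has 28 days (22 left).
22 days into March → March 22, 2034.

March 22, 2034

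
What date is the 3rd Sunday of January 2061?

The first Sunday of January 2061 is January 2.
The 3rd Sunday is 2 weeks later: 2 + 14 = 16.

16 January 2061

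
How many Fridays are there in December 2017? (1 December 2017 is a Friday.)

1 December 2017 is a Friday; the first Friday on or after it is 1 December 2017.
From 1 December 2017 to 31 December 2017 is 31 − 1 = 30 days.
30 ÷ 7 = 4 full weeks with remainder 2, so 4 more Fridays after the first → 5.

5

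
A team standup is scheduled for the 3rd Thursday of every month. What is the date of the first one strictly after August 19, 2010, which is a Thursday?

September 16, 2010

August 2010 starts on a Sunday; its first Thursday is the 5th, so the 3rd Thursday is the 19th — August 19, 2010.
That is not after August 19, 2010, so look at September 2010.
September 2010 starts on a Wednesday; its first Thursday is the 2nd, so the 3rd Thursday is the 16th — September 16, 2010.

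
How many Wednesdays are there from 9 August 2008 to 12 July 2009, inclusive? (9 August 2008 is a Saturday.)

9 August 2008 is a Saturday; the first Wednesday on or after it is 13 August 2008 (4 days later).
From 13 August 2008 to 12 July 2009: 140 + 193 = 333 days (rest of 2008, to 12 July 2009 in 2009).
333 ÷ 7 = 47 full weeks with remainder 4, so 47 more Wednesdays after the first → 48.

48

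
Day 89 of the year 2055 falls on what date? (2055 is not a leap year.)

30 March 2055

January has 31 days (89 − 31 = 58 remain).
February has 28 days (58 − 28 = 30 remain).
30 into March → March 30.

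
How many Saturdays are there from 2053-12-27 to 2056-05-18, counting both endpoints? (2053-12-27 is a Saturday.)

125

2053-12-27 is a Saturday; the first Saturday on or after it is 2053-12-27.
From 2053-12-27 to 2056-05-18: 4 + 365 + 365 + 139 = 873 days (rest of 2053, 2054, 2055, to 2056-05-18 in 2056).
873 ÷ 7 = 124 full weeks with remainder 5, so 124 more Saturdays after the first → 125.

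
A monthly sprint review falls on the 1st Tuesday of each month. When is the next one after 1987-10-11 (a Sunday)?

October 1987 starts on a Thursday, so its 1st Tuesday is 1987-10-06 (5 days in).
That is not after 1987-10-11, so look at November 1987.
November 1987 starts on a Sunday, so its 1st Tuesday is 1987-11-03 (2 days in).

1987-11-03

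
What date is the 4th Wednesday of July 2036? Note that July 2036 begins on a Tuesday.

July 23, 2036

July 2036 begins on a Tuesday, so the first Wednesday is July 2 (1 day later).
The 4th Wednesday is 3 weeks later: 2 + 21 = 23.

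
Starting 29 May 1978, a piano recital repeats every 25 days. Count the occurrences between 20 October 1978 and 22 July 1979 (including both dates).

11

Occurrences land 25·i days after 29 May 1978 for i = 0, 1, 2, …
20 October 1978 is 144 days after the start; 144 ÷ 25 = 5 remainder 19; since the remainder is 19, round up to i = 6. First occurrence in the window: #7 on 26 October 1978 (6×25 = 150 days in).
22 July 1979 is 419 days after the start; 419 ÷ 25 = 16 remainder 19. Last occurrence in the window: #17 on 3 July 1979.
Occurrences #7 through #17: 11 in total.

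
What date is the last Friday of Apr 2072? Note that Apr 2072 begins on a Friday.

Apr 2072 begins on a Friday, so the first Friday is Apr 1.
Apr 2072 has 30 days. Adding weeks: 1, 8, 15, 22, 29 — the last one ≤ 30 is the 29th.

Apr 29, 2072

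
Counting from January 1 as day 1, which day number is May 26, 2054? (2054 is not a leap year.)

146

Days in months before May: 31 + 28 + 31 + 30 = 120.
Plus 26 days into May → day 146.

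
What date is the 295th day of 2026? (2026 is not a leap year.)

January has 31 days (295 − 31 = 264 remain).
February has 28 days (264 − 28 = 236 remain).
March has 31 days (236 − 31 = 205 remain).
April has 30 days (205 − 30 = 175 remain).
May has 31 days (175 − 31 = 144 remain).
June has 30 days (144 − 30 = 114 remain).
July has 31 days (114 − 31 = 83 remain).
August has 31 days (83 − 31 = 52 remain).
September has 30 days (52 − 30 = 22 remain).
22 into October → October 22.

22 October 2026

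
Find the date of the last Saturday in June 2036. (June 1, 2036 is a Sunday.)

June 2036 begins on a Sunday, so the first Saturday is June 7 (6 days later).
June 2036 has 30 days. Adding weeks: 7, 14, 21, 28 — the last one ≤ 30 is the 28th.

28 June 2036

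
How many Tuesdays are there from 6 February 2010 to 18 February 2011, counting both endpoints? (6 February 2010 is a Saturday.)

54

6 February 2010 is a Saturday; the first Tuesday on or after it is 9 February 2010 (3 days later).
From 9 February 2010 to 18 February 2011: 325 + 49 = 374 days (rest of 2010, to 18 February 2011 in 2011).
374 ÷ 7 = 53 full weeks with remainder 3, so 53 more Tuesdays after the first → 54.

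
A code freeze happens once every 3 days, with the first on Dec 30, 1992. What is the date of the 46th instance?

The 46th occurrence is 45 intervals after the first: 45 × 3 = 135 days after Dec 30, 1992.
Dec has 31 days — 1 day to the end of Dec leaves 134.
Jan has 31 days (103 left).
Feb has 28 days (75 left).
Mar has 31 days (44 left).
Apr has 30 days (14 left).
14 days into May → May 14, 1993.

May 14, 1993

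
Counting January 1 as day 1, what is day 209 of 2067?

Jul 28, 2067

Jan has 31 days (209 − 31 = 178 remain).
Feb has 28 days (178 − 28 = 150 remain).
Mar has 31 days (150 − 31 = 119 remain).
Apr has 30 days (119 − 30 = 89 remain).
May has 31 days (89 − 31 = 58 remain).
Jun has 30 days (58 − 30 = 28 remain).
28 into Jul → Jul 28.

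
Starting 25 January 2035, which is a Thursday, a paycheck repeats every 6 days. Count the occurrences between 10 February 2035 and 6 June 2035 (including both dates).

Occurrences land 6·i days after 25 January 2035 for i = 0, 1, 2, …
10 February 2035 is 16 days after the start; 16 ÷ 6 = 2 remainder 4; since the remainder is 4, round up to i = 3. First occurrence in the window: #4 on 12 February 2035 (3×6 = 18 days in).
6 June 2035 is 132 days after the start; 132 ÷ 6 = 22 remainder 0. Last occurrence in the window: #23 on 6 June 2035.
Occurrences #4 through #23: 20 in total.

20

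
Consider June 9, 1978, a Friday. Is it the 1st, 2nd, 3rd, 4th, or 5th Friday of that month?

2nd

Day 9 falls in week ⌈9/7⌉ of the month.
Days 1–7 hold the 1st Friday, 8–14 the 2nd, 15–21 the 3rd, 22–28 the 4th, 29–31 the 5th.
9 is in the range for the 2nd.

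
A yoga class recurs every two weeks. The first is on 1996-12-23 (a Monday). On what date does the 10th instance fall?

1997-04-28

The 10th occurrence is 9 intervals after the first: 9 × 14 = 126 days after 1996-12-23.
December has 31 days — 8 days to the end of December leaves 118.
January has 31 days (87 left).
February has 28 days (59 left).
March has 31 days (28 left).
28 days into April → 1997-04-28.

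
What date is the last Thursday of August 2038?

2038-08-26

The first Thursday of August 2038 is August 5.
August 2038 has 31 days. Adding weeks: 5, 12, 19, 26 — the last one ≤ 31 is the 26th.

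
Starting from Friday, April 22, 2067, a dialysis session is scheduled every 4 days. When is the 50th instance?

The 50th occurrence is 49 intervals after the first: 49 × 4 = 196 days after April 22, 2067.
April has 30 days — 8 days to the end of April leaves 188.
May has 31 days (157 left).
June has 30 days (127 left).
July has 31 days (96 left).
August has 31 days (65 left).
September has 30 days (35 left).
October has 31 days (4 left).
4 days into November → November 4, 2067.

November 4, 2067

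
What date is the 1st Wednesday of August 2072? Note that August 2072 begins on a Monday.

August 2072 begins on a Monday, so the first Wednesday is August 3 (2 days later).

August 3, 2072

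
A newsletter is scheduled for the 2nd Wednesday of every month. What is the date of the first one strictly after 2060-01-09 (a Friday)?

January 2060 starts on a Thursday; its first Wednesday is the 7th, so the 2nd Wednesday is the 14th — 2060-01-14.
2060-01-14 is after 2060-01-09, so that is the next one.

2060-01-14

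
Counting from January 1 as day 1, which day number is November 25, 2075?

Days in months before November: 31 + 28 + 31 + 30 + 31 + 30 + 31 + 31 + 30 + 31 = 304.
Plus 25 days into November → day 329.

329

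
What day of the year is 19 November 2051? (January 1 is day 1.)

323

Days in months before November: 31 + 28 + 31 + 30 + 31 + 30 + 31 + 31 + 30 + 31 = 304.
Plus 19 days into November → day 323.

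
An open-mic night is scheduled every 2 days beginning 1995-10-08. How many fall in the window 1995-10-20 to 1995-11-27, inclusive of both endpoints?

Occurrences land 2·i days after 1995-10-08 for i = 0, 1, 2, …
1995-10-20 is 12 days after the start; 12 ÷ 2 = 6 remainder 0. First occurrence in the window: #7 on 1995-10-20 (6×2 = 12 days in).
1995-11-27 is 50 days after the start; 50 ÷ 2 = 25 remainder 0. Last occurrence in the window: #26 on 1995-11-27.
Occurrences #7 through #26: 20 in total.

20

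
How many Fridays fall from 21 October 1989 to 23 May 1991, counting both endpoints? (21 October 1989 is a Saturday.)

21 October 1989 is a Saturday; the first Friday on or after it is 27 October 1989 (6 days later).
From 27 October 1989 to 23 May 1991: 65 + 365 + 143 = 573 days (rest of 1989, 1990, to 23 May 1991 in 1991).
573 ÷ 7 = 81 full weeks with remainder 6, so 81 more Fridays after the first → 82.

82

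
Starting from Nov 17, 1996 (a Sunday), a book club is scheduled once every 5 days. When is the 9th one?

Dec 27, 1996

The 9th occurrence is 8 intervals after the first: 8 × 5 = 40 days after Nov 17, 1996.
Nov has 30 days — 13 days to the end of Nov leaves 27.
27 days into Dec → Dec 27, 1996.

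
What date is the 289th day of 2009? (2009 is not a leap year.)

January has 31 days (289 − 31 = 258 remain).
February has 28 days (258 − 28 = 230 remain).
March has 31 days (230 − 31 = 199 remain).
April has 30 days (199 − 30 = 169 remain).
May has 31 days (169 − 31 = 138 remain).
June has 30 days (138 − 30 = 108 remain).
July has 31 days (108 − 31 = 77 remain).
August has 31 days (77 − 31 = 46 remain).
September has 30 days (46 − 30 = 16 remain).
16 into October → October 16.

2009-10-16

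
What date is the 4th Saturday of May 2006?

May 2006 begins on a Monday, so the first Saturday is May 6 (5 days later).
The 4th Saturday is 3 weeks later: 6 + 21 = 27.

May 27, 2006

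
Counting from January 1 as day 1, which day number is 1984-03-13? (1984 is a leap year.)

73

Days in months before March: 31 + 29 = 60.
Plus 13 days into March → day 73.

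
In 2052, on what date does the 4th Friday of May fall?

2052-05-24

May 2052 begins on a Wednesday, so the first Friday is May 3 (2 days later).
The 4th Friday is 3 weeks later: 3 + 21 = 24.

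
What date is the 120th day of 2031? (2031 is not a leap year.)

April 30, 2031

January has 31 days (120 − 31 = 89 remain).
February has 28 days (89 − 28 = 61 remain).
March has 31 days (61 − 31 = 30 remain).
30 into April → April 30.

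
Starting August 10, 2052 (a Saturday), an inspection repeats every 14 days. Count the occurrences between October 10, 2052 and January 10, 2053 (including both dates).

Occurrences land 14·i days after August 10, 2052 for i = 0, 1, 2, …
October 10, 2052 is 61 days after the start; 61 ÷ 14 = 4 remainder 5; since the remainder is 5, round up to i = 5. First occurrence in the window: #6 on October 19, 2052 (5×14 = 70 days in).
January 10, 2053 is 153 days after the start; 153 ÷ 14 = 10 remainder 13. Last occurrence in the window: #11 on December 28, 2052.
Occurrences #6 through #11: 6 in total.

6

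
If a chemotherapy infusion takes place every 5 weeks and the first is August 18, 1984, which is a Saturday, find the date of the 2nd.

September 22, 1984

The 2nd occurrence is 1 interval after the first: 1 × 35 = 35 days after August 18, 1984.
August has 31 days — 13 days to the end of August leaves 22.
22 days into September → September 22, 1984.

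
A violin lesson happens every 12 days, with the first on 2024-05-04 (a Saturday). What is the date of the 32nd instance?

The 32nd occurrence is 31 intervals after the first: 31 × 12 = 372 days after 2024-05-04.
May has 31 days — 27 days to the end of May leaves 345.
June has 30 days (315 left).
July has 31 days (284 left).
August has 31 days (253 left).
September has 30 days (223 left).
October has 31 days (192 left).
November has 30 days (162 left).
December has 31 days (131 left).
January has 31 days (100 left).
February has 28 days (72 left).
March has 31 days (41 left).
April has 30 days (11 left).
11 days into May → 2025-05-11.

2025-05-11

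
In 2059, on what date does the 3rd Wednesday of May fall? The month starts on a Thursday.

May 21, 2059

May 2059 begins on a Thursday, so the first Wednesday is May 7 (6 days later).
The 3rd Wednesday is 2 weeks later: 7 + 14 = 21.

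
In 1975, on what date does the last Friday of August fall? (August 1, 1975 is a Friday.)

August 1975 begins on a Friday, so the first Friday is August 1.
August 1975 has 31 days. Adding weeks: 1, 8, 15, 22, 29 — the last one ≤ 31 is the 29th.

1975-08-29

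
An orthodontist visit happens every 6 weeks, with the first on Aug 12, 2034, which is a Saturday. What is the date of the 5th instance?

The 5th occurrence is 4 intervals after the first: 4 × 42 = 168 days after Aug 12, 2034.
Aug has 31 days — 19 days to the end of Aug leaves 149.
Sep has 30 days (119 left).
Oct has 31 days (88 left).
Nov has 30 days (58 left).
Dec has 31 days (27 left).
27 days into Jan → Jan 27, 2035.

Jan 27, 2035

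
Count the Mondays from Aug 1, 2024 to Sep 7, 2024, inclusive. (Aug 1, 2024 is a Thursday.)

Aug 1, 2024 is a Thursday; the first Monday on or after it is Aug 5, 2024 (4 days later).
From Aug 5, 2024 to Sep 7, 2024: 26 + 7 = 33 days (rest of Aug, Sep).
33 ÷ 7 = 4 full weeks with remainder 5, so 4 more Mondays after the first → 5.

5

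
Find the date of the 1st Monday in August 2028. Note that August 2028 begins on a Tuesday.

August 2028 begins on a Tuesday, so the first Monday is August 7 (6 days later).

2028-08-07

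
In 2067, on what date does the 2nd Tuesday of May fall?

May 10, 2067

May 2067 begins on a Sunday, so the first Tuesday is May 3 (2 days later).
The 2nd Tuesday is 1 weeks later: 3 + 7 = 10.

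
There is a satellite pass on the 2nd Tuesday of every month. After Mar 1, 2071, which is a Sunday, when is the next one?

Mar 2071 starts on a Sunday; its first Tuesday is the 3rd, so the 2nd Tuesday is the 10th — Mar 10, 2071.
Mar 10, 2071 is after Mar 1, 2071, so that is the next one.

Mar 10, 2071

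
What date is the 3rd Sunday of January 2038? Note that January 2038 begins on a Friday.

17 January 2038

January 2038 begins on a Friday, so the first Sunday is January 3 (2 days later).
The 3rd Sunday is 2 weeks later: 3 + 14 = 17.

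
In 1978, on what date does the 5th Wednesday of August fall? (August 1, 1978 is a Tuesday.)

1978-08-30

August 1978 begins on a Tuesday, so the first Wednesday is August 2 (1 day later).
The 5th Wednesday is 4 weeks later: 2 + 28 = 30.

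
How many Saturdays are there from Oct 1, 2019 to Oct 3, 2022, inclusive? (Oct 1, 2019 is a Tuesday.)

157

Oct 1, 2019 is a Tuesday; the first Saturday on or after it is Oct 5, 2019 (4 days later).
From Oct 5, 2019 to Oct 3, 2022: 87 + 366 + 365 + 276 = 1094 days (rest of 2019, 2020, 2021, to Oct 3, 2022 in 2022).
1094 ÷ 7 = 156 full weeks with remainder 2, so 156 more Saturdays after the first → 157.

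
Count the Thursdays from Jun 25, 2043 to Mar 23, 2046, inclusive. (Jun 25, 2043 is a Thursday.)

144

Jun 25, 2043 is a Thursday; the first Thursday on or after it is Jun 25, 2043.
From Jun 25, 2043 to Mar 23, 2046: 189 + 366 + 365 + 82 = 1002 days (rest of 2043, 2044, 2045, to Mar 23, 2046 in 2046).
1002 ÷ 7 = 143 full weeks with remainder 1, so 143 more Thursdays after the first → 144.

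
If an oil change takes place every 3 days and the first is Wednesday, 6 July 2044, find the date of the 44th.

12 November 2044

The 44th occurrence is 43 intervals after the first: 43 × 3 = 129 days after 6 July 2044.
July has 31 days — 25 days to the end of July leaves 104.
August has 31 days (73 left).
September has 30 days (43 left).
October has 31 days (12 left).
12 days into November → 12 November 2044.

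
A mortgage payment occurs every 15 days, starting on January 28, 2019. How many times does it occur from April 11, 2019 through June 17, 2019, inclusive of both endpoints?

Occurrences land 15·i days after January 28, 2019 for i = 0, 1, 2, …
April 11, 2019 is 73 days after the start; 73 ÷ 15 = 4 remainder 13; since the remainder is 13, round up to i = 5. First occurrence in the window: #6 on April 13, 2019 (5×15 = 75 days in).
June 17, 2019 is 140 days after the start; 140 ÷ 15 = 9 remainder 5. Last occurrence in the window: #10 on June 12, 2019.
Occurrences #6 through #10: 5 in total.

5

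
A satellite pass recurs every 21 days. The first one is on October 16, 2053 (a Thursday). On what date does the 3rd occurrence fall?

The 3rd occurrence is 2 intervals after the first: 2 × 21 = 42 days after October 16, 2053.
October has 31 days — 15 days to the end of October leaves 27.
27 days into November → November 27, 2053.

November 27, 2053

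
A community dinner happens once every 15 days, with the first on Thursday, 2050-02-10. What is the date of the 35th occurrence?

2051-07-05

The 35th occurrence is 34 intervals after the first: 34 × 15 = 510 days after 2050-02-10.
February has 28 days — 18 days to the end of February leaves 492.
From end of February to end of 2050 is 306 days (186 left).
January has 31 days (155 left).
February has 28 days (127 left).
March has 31 days (96 left).
April has 30 days (66 left).
May has 31 days (35 left).
June has 30 days (5 left).
5 days into July → 2051-07-05.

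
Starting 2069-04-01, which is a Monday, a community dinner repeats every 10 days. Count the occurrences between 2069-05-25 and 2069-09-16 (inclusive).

11

Occurrences land 10·i days after 2069-04-01 for i = 0, 1, 2, …
2069-05-25 is 54 days after the start; 54 ÷ 10 = 5 remainder 4; since the remainder is 4, round up to i = 6. First occurrence in the window: #7 on 2069-05-31 (6×10 = 60 days in).
2069-09-16 is 168 days after the start; 168 ÷ 10 = 16 remainder 8. Last occurrence in the window: #17 on 2069-09-08.
Occurrences #7 through #17: 11 in total.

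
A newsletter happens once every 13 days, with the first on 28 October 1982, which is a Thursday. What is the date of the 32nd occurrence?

5 December 1983

The 32nd occurrence is 31 intervals after the first: 31 × 13 = 403 days after 28 October 1982.
October has 31 days — 3 days to the end of October leaves 400.
November has 30 days (370 left).
December has 31 days (339 left).
January has 31 days (308 left).
February has 28 days (280 left).
March has 31 days (249 left).
April has 30 days (219 left).
May has 31 days (188 left).
June has 30 days (158 left).
July has 31 days (127 left).
August has 31 days (96 left).
September has 30 days (66 left).
October has 31 days (35 left).
November has 30 days (5 left).
5 days into December → 5 December 1983.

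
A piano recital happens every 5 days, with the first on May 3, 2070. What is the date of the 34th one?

October 15, 2070

The 34th occurrence is 33 intervals after the first: 33 × 5 = 165 days after May 3, 2070.
May has 31 days — 28 days to the end of May leaves 137.
June has 30 days (107 left).
July has 31 days (76 left).
August has 31 days (45 left).
September has 30 days (15 left).
15 days into October → October 15, 2070.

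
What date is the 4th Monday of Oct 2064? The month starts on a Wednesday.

Oct 27, 2064

Oct 2064 begins on a Wednesday, so the first Monday is Oct 6 (5 days later).
The 4th Monday is 3 weeks later: 6 + 21 = 27.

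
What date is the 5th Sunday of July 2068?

July 29, 2068

The first Sunday of July 2068 is July 1.
The 5th Sunday is 4 weeks later: 1 + 28 = 29.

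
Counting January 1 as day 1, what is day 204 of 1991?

23 July 1991

January has 31 days (204 − 31 = 173 remain).
February has 28 days (173 − 28 = 145 remain).
March has 31 days (145 − 31 = 114 remain).
April has 30 days (114 − 30 = 84 remain).
May has 31 days (84 − 31 = 53 remain).
June has 30 days (53 − 30 = 23 remain).
23 into July → July 23.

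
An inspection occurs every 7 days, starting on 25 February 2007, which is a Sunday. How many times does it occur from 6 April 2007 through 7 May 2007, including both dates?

Occurrences land 7·i days after 25 February 2007 for i = 0, 1, 2, …
6 April 2007 is 40 days after the start; 40 ÷ 7 = 5 remainder 5; since the remainder is 5, round up to i = 6. First occurrence in the window: #7 on 8 April 2007 (6×7 = 42 days in).
7 May 2007 is 71 days after the start; 71 ÷ 7 = 10 remainder 1. Last occurrence in the window: #11 on 6 May 2007.
Occurrences #7 through #11: 5 in total.

5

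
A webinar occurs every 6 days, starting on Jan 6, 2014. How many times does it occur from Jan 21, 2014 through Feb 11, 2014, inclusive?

4

Occurrences land 6·i days after Jan 6, 2014 for i = 0, 1, 2, …
Jan 21, 2014 is 15 days after the start; 15 ÷ 6 = 2 remainder 3; since the remainder is 3, round up to i = 3. First occurrence in the window: #4 on Jan 24, 2014 (3×6 = 18 days in).
Feb 11, 2014 is 36 days after the start; 36 ÷ 6 = 6 remainder 0. Last occurrence in the window: #7 on Feb 11, 2014.
Occurrences #4 through #7: 4 in total.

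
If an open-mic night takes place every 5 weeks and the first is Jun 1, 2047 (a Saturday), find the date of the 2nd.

The 2nd occurrence is 1 interval after the first: 1 × 35 = 35 days after Jun 1, 2047.
Jun has 30 days — 29 days to the end of Jun leaves 6.
6 days into Jul → Jul 6, 2047.

Jul 6, 2047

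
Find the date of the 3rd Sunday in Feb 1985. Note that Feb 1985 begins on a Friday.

Feb 1985 begins on a Friday, so the first Sunday is Feb 3 (2 days later).
The 3rd Sunday is 2 weeks later: 3 + 14 = 17.

Feb 17, 1985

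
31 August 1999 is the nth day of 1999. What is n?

243

Days in months before August: 31 + 28 + 31 + 30 + 31 + 30 + 31 = 212.
Plus 31 days into August → day 243.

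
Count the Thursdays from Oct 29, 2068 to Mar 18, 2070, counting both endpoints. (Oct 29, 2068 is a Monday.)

72

Oct 29, 2068 is a Monday; the first Thursday on or after it is Nov 1, 2068 (3 days later).
From Nov 1, 2068 to Mar 18, 2070: 60 + 365 + 77 = 502 days (rest of 2068, 2069, to Mar 18, 2070 in 2070).
502 ÷ 7 = 71 full weeks with remainder 5, so 71 more Thursdays after the first → 72.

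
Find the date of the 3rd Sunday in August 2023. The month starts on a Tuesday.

2023-08-20

August 2023 begins on a Tuesday, so the first Sunday is August 6 (5 days later).
The 3rd Sunday is 2 weeks later: 6 + 14 = 20.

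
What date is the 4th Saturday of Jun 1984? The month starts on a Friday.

Jun 23, 1984

Jun 1984 begins on a Friday, so the first Saturday is Jun 2 (1 day later).
The 4th Saturday is 3 weeks later: 2 + 21 = 23.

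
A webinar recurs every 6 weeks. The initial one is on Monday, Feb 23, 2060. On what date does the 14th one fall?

The 14th occurrence is 13 intervals after the first: 13 × 42 = 546 days after Feb 23, 2060.
Feb has 29 days — 6 days to the end of Feb leaves 540.
From end of Feb to end of 2060 is 306 days (234 left).
Jan has 31 days (203 left).
Feb has 28 days (175 left).
Mar has 31 days (144 left).
Apr has 30 days (114 left).
May has 31 days (83 left).
Jun has 30 days (53 left).
Jul has 31 days (22 left).
22 days into Aug → Aug 22, 2061.

Aug 22, 2061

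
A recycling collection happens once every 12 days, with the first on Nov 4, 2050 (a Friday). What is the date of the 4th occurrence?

The 4th occurrence is 3 intervals after the first: 3 × 12 = 36 days after Nov 4, 2050.
Nov has 30 days — 26 days to the end of Nov leaves 10.
10 days into Dec → Dec 10, 2050.

Dec 10, 2050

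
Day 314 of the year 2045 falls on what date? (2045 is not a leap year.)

January has 31 days (314 − 31 = 283 remain).
February has 28 days (283 − 28 = 255 remain).
March has 31 days (255 − 31 = 224 remain).
April has 30 days (224 − 30 = 194 remain).
May has 31 days (194 − 31 = 163 remain).
June has 30 days (163 − 30 = 133 remain).
July has 31 days (133 − 31 = 102 remain).
August has 31 days (102 − 31 = 71 remain).
September has 30 days (71 − 30 = 41 remain).
October has 31 days (41 − 31 = 10 remain).
10 into November → November 10.

10 November 2045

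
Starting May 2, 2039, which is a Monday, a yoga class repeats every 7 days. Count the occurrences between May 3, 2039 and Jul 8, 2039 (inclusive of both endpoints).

9

Occurrences land 7·i days after May 2, 2039 for i = 0, 1, 2, …
May 3, 2039 is 1 day after the start; 1 ÷ 7 = 0 remainder 1; since the remainder is 1, round up to i = 1. First occurrence in the window: #2 on May 9, 2039 (1×7 = 7 days in).
Jul 8, 2039 is 67 days after the start; 67 ÷ 7 = 9 remainder 4. Last occurrence in the window: #10 on Jul 4, 2039.
Occurrences #2 through #10: 9 in total.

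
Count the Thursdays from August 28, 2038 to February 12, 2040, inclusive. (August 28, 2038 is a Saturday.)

August 28, 2038 is a Saturday; the first Thursday on or after it is September 2, 2038 (5 days later).
From September 2, 2038 to February 12, 2040: 120 + 365 + 43 = 528 days (rest of 2038, 2039, to February 12, 2040 in 2040).
528 ÷ 7 = 75 full weeks with remainder 3, so 75 more Thursdays after the first → 76.

76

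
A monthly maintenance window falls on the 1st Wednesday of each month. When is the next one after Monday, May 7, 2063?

May 2063 starts on a Tuesday, so its 1st Wednesday is May 2, 2063 (1 day in).
That is not after May 7, 2063, so look at June 2063.
June 2063 starts on a Friday, so its 1st Wednesday is June 6, 2063 (5 days in).

June 6, 2063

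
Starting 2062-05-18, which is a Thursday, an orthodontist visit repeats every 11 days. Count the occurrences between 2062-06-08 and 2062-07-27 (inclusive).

Occurrences land 11·i days after 2062-05-18 for i = 0, 1, 2, …
2062-06-08 is 21 days after the start; 21 ÷ 11 = 1 remainder 10; since the remainder is 10, round up to i = 2. First occurrence in the window: #3 on 2062-06-09 (2×11 = 22 days in).
2062-07-27 is 70 days after the start; 70 ÷ 11 = 6 remainder 4. Last occurrence in the window: #7 on 2062-07-23.
Occurrences #3 through #7: 5 in total.

5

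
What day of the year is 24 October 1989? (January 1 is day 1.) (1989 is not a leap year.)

297

Days in months before October: 31 + 28 + 31 + 30 + 31 + 30 + 31 + 31 + 30 = 273.
Plus 24 days into October → day 297.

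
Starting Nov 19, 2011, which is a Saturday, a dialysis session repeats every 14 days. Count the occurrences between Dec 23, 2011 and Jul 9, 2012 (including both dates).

14

Occurrences land 14·i days after Nov 19, 2011 for i = 0, 1, 2, …
Dec 23, 2011 is 34 days after the start; 34 ÷ 14 = 2 remainder 6; since the remainder is 6, round up to i = 3. First occurrence in the window: #4 on Dec 31, 2011 (3×14 = 42 days in).
Jul 9, 2012 is 233 days after the start; 233 ÷ 14 = 16 remainder 9. Last occurrence in the window: #17 on Jun 30, 2012.
Occurrences #4 through #17: 14 in total.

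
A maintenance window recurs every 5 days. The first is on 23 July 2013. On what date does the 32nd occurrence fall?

The 32nd occurrence is 31 intervals after the first: 31 × 5 = 155 days after 23 July 2013.
July has 31 days — 8 days to the end of July leaves 147.
August has 31 days (116 left).
September has 30 days (86 left).
October has 31 days (55 left).
November has 30 days (25 left).
25 days into December → 25 December 2013.

25 December 2013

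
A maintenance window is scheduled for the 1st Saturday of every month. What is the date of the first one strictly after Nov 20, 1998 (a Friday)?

Nov 1998 starts on a Sunday, so its 1st Saturday is Nov 7, 1998 (6 days in).
That is not after Nov 20, 1998, so look at Dec 1998.
Dec 1998 starts on a Tuesday, so its 1st Saturday is Dec 5, 1998 (4 days in).

Dec 5, 1998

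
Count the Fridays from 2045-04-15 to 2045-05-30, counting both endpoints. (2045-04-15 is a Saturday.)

2045-04-15 is a Saturday; the first Friday on or after it is 2045-04-21 (6 days later).
From 2045-04-21 to 2045-05-30: 9 + 30 = 39 days (rest of April, May).
39 ÷ 7 = 5 full weeks with remainder 4, so 5 more Fridays after the first → 6.

6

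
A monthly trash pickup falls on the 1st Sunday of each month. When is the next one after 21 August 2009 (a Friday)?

August 2009 starts on a Saturday, so its 1st Sunday is 2 August 2009 (1 day in).
That is not after 21 August 2009, so look at September 2009.
September 2009 starts on a Tuesday, so its 1st Sunday is 6 September 2009 (5 days in).

6 September 2009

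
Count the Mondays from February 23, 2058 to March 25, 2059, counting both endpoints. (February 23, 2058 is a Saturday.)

57

February 23, 2058 is a Saturday; the first Monday on or after it is February 25, 2058 (2 days later).
From February 25, 2058 to March 25, 2059: 309 + 84 = 393 days (rest of 2058, to March 25, 2059 in 2059).
393 ÷ 7 = 56 full weeks with remainder 1, so 56 more Mondays after the first → 57.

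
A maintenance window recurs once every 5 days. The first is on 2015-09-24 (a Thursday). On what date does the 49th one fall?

The 49th occurrence is 48 intervals after the first: 48 × 5 = 240 days after 2015-09-24.
September has 30 days — 6 days to the end of September leaves 234.
October has 31 days (203 left).
November has 30 days (173 left).
December has 31 days (142 left).
January has 31 days (111 left).
February has 29 days (82 left).
March has 31 days (51 left).
April has 30 days (21 left).
21 days into May → 2016-05-21.

2016-05-21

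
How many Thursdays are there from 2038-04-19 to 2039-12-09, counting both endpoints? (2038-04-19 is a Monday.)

86

2038-04-19 is a Monday; the first Thursday on or after it is 2038-04-22 (3 days later).
From 2038-04-22 to 2039-12-09: 253 + 343 = 596 days (rest of 2038, to 2039-12-09 in 2039).
596 ÷ 7 = 85 full weeks with remainder 1, so 85 more Thursdays after the first → 86.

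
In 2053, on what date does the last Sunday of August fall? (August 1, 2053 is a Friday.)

2053-08-31

August 2053 begins on a Friday, so the first Sunday is August 3 (2 days later).
August 2053 has 31 days. Adding weeks: 3, 10, 17, 24, 31 — the last one ≤ 31 is the 31st.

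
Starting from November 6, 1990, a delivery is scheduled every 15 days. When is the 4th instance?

December 21, 1990

The 4th occurrence is 3 intervals after the first: 3 × 15 = 45 days after November 6, 1990.
November has 30 days — 24 days to the end of November leaves 21.
21 days into December → December 21, 1990.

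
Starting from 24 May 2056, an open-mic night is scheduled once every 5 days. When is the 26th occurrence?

26 September 2056

The 26th occurrence is 25 intervals after the first: 25 × 5 = 125 days after 24 May 2056.
May has 31 days — 7 days to the end of May leaves 118.
June has 30 days (88 left).
July has 31 days (57 left).
August has 31 days (26 left).
26 days into September → 26 September 2056.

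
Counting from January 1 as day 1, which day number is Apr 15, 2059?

Days in months before Apr: 31 + 28 + 31 = 90.
Plus 15 days into Apr → day 105.

105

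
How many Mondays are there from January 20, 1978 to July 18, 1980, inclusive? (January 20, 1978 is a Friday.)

130

January 20, 1978 is a Friday; the first Monday on or after it is January 23, 1978 (3 days later).
From January 23, 1978 to July 18, 1980: 342 + 365 + 200 = 907 days (rest of 1978, 1979, to July 18, 1980 in 1980).
907 ÷ 7 = 129 full weeks with remainder 4, so 129 more Mondays after the first → 130.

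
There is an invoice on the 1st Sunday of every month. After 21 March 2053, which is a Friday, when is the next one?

March 2053 starts on a Saturday, so its 1st Sunday is 2 March 2053 (1 day in).
That is not after 21 March 2053, so look at April 2053.
April 2053 starts on a Tuesday, so its 1st Sunday is 6 April 2053 (5 days in).

6 April 2053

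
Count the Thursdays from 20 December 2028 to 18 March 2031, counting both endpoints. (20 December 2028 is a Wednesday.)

117

20 December 2028 is a Wednesday; the first Thursday on or after it is 21 December 2028 (1 day later).
From 21 December 2028 to 18 March 2031: 10 + 365 + 365 + 77 = 817 days (rest of 2028, 2029, 2030, to 18 March 2031 in 2031).
817 ÷ 7 = 116 full weeks with remainder 5, so 116 more Thursdays after the first → 117.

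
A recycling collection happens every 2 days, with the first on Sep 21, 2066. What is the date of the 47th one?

Dec 22, 2066

The 47th occurrence is 46 intervals after the first: 46 × 2 = 92 days after Sep 21, 2066.
Sep has 30 days — 9 days to the end of Sep leaves 83.
Oct has 31 days (52 left).
Nov has 30 days (22 left).
22 days into Dec → Dec 22, 2066.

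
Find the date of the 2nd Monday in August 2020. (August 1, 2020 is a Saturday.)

August 2020 begins on a Saturday, so the first Monday is August 3 (2 days later).
The 2nd Monday is 1 weeks later: 3 + 7 = 10.

August 10, 2020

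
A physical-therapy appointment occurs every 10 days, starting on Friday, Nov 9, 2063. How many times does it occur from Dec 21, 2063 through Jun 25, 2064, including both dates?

Occurrences land 10·i days after Nov 9, 2063 for i = 0, 1, 2, …
Dec 21, 2063 is 42 days after the start; 42 ÷ 10 = 4 remainder 2; since the remainder is 2, round up to i = 5. First occurrence in the window: #6 on Dec 29, 2063 (5×10 = 50 days in).
Jun 25, 2064 is 229 days after the start; 229 ÷ 10 = 22 remainder 9. Last occurrence in the window: #23 on Jun 16, 2064.
Occurrences #6 through #23: 18 in total.

18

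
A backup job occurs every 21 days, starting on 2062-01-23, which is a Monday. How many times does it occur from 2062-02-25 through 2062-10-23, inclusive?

Occurrences land 21·i days after 2062-01-23 for i = 0, 1, 2, …
2062-02-25 is 33 days after the start; 33 ÷ 21 = 1 remainder 12; since the remainder is 12, round up to i = 2. First occurrence in the window: #3 on 2062-03-06 (2×21 = 42 days in).
2062-10-23 is 273 days after the start; 273 ÷ 21 = 13 remainder 0. Last occurrence in the window: #14 on 2062-10-23.
Occurrences #3 through #14: 12 in total.

12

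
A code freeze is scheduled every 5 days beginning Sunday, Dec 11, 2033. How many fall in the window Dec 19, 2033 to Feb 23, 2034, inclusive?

13

Occurrences land 5·i days after Dec 11, 2033 for i = 0, 1, 2, …
Dec 19, 2033 is 8 days after the start; 8 ÷ 5 = 1 remainder 3; since the remainder is 3, round up to i = 2. First occurrence in the window: #3 on Dec 21, 2033 (2×5 = 10 days in).
Feb 23, 2034 is 74 days after the start; 74 ÷ 5 = 14 remainder 4. Last occurrence in the window: #15 on Feb 19, 2034.
Occurrences #3 through #15: 13 in total.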